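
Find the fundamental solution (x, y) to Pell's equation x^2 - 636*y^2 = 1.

First expand sqrt(636) as a continued fraction. With x_i = (sqrt(636) + m_i)/d_i and (m_0, d_0) = (0, 1): a_0 = floor(sqrt(636)) = 25, since 25^2 = 625 <= 636 < 676 = 26^2.
Iterate m_{i+1} = d_i*a_i - m_i, d_{i+1} = (636 - m_{i+1}^2)/d_i, a_{i+1} = floor((a_0 + m_{i+1})/d_{i+1}):
  m_1 = 1*25 - 0 = 25, d_1 = (636 - 25^2)/1 = 11/1 = 11, a_1 = floor((25 + 25)/11) = 4.
  m_2 = 11*4 - 25 = 19, d_2 = (636 - 19^2)/11 = 275/11 = 25, a_2 = floor((25 + 19)/25) = 1.
  m_3 = 25*1 - 19 = 6, d_3 = (636 - 6^2)/25 = 600/25 = 24, a_3 = floor((25 + 6)/24) = 1.
  m_4 = 24*1 - 6 = 18, d_4 = (636 - 18^2)/24 = 312/24 = 13, a_4 = floor((25 + 18)/13) = 3.
  m_5 = 13*3 - 18 = 21, d_5 = (636 - 21^2)/13 = 195/13 = 15, a_5 = floor((25 + 21)/15) = 3.
  m_6 = 15*3 - 21 = 24, d_6 = (636 - 24^2)/15 = 60/15 = 4, a_6 = floor((25 + 24)/4) = 12.
  m_7 = 4*12 - 24 = 24, d_7 = (636 - 24^2)/4 = 60/4 = 15, a_7 = floor((25 + 24)/15) = 3.
  m_8 = 15*3 - 24 = 21, d_8 = (636 - 21^2)/15 = 195/15 = 13, a_8 = floor((25 + 21)/13) = 3.
  m_9 = 13*3 - 21 = 18, d_9 = (636 - 18^2)/13 = 312/13 = 24, a_9 = floor((25 + 18)/24) = 1.
  m_10 = 24*1 - 18 = 6, d_10 = (636 - 6^2)/24 = 600/24 = 25, a_10 = floor((25 + 6)/25) = 1.
  m_11 = 25*1 - 6 = 19, d_11 = (636 - 19^2)/25 = 275/25 = 11, a_11 = floor((25 + 19)/11) = 4.
  m_12 = 11*4 - 19 = 25, d_12 = (636 - 25^2)/11 = 11/11 = 1, a_12 = floor((25 + 25)/1) = 50.
  m_13 = 1*50 - 25 = 25, d_13 = (636 - 25^2)/1 = 11/1 = 11: (m_13, d_13) = (m_1, d_1) = (25, 11), so from here the quotients repeat a_1, ..., a_12; the period length is 12.
So sqrt(636) = [25; (4, 1, 1, 3, 3, 12, 3, 3, 1, 1, 4, 50)] with period length k = 12.
k is even, so the fundamental solution of x^2 - 636y^2 = 1 is (p_{k-1}, q_{k-1}) = (p_11, q_11); compute convergents through index 11.
Convergents (p_i = a_i*p_{i-1} + p_{i-2}, q_i = a_i*q_{i-1} + q_{i-2} with p_{-2}=0, p_{-1}=1, q_{-2}=1, q_{-1}=0):
  i=0: a_0=25, p_0 = 25*1 + 0 = 25, q_0 = 25*0 + 1 = 1.
  i=1: a_1=4, p_1 = 4*25 + 1 = 101, q_1 = 4*1 + 0 = 4.
  i=2: a_2=1, p_2 = 1*101 + 25 = 126, q_2 = 1*4 + 1 = 5.
  i=3: a_3=1, p_3 = 1*126 + 101 = 227, q_3 = 1*5 + 4 = 9.
  i=4: a_4=3, p_4 = 3*227 + 126 = 807, q_4 = 3*9 + 5 = 32.
  i=5: a_5=3, p_5 = 3*807 + 227 = 2648, q_5 = 3*32 + 9 = 105.
  i=6: a_6=12, p_6 = 12*2648 + 807 = 32583, q_6 = 12*105 + 32 = 1292.
  i=7: a_7=3, p_7 = 3*32583 + 2648 = 100397, q_7 = 3*1292 + 105 = 3981.
  i=8: a_8=3, p_8 = 3*100397 + 32583 = 333774, q_8 = 3*3981 + 1292 = 13235.
  i=9: a_9=1, p_9 = 1*333774 + 100397 = 434171, q_9 = 1*13235 + 3981 = 17216.
  i=10: a_10=1, p_10 = 1*434171 + 333774 = 767945, q_10 = 1*17216 + 13235 = 30451.
  i=11: a_11=4, p_11 = 4*767945 + 434171 = 3505951, q_11 = 4*30451 + 17216 = 139020.
Check: 3505951^2 - 636*139020^2 = 12291692414401 - 12291692414400 = 1, so (x, y) = (3505951, 139020) solves the equation, and by the theorem it is the least positive solution.

(x, y) = (3505951, 139020)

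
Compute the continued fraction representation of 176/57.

Run the Euclidean algorithm on 176 and 57; the successive quotients are the partial quotients a_0, a_1, ... (each step inverts the fractional part left over by the previous one):
  176 = 3*57 + 5, so a_0 = 3.
  57 = 11*5 + 2, so a_1 = 11.
  5 = 2*2 + 1, so a_2 = 2.
  2 = 2*1 + 0, so a_3 = 2.
The remainder reaches 0 after 4 divisions, so the expansion has 4 partial quotients, read off in order.

[3; 11, 2, 2]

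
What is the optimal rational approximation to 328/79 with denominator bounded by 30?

Expand x = 328/79 as a continued fraction with the Euclidean algorithm:
  328 = 4*79 + 12, so a_0 = 4.
  79 = 6*12 + 7, so a_1 = 6.
  12 = 1*7 + 5, so a_2 = 1.
  7 = 1*5 + 2, so a_3 = 1.
  5 = 2*2 + 1, so a_4 = 2.
  2 = 2*1 + 0, so a_5 = 2.
so x = [4; 6, 1, 1, 2, 2].
Convergents (p_i = a_i*p_{i-1} + p_{i-2}, q_i = a_i*q_{i-1} + q_{i-2} with p_{-2}=0, p_{-1}=1, q_{-2}=1, q_{-1}=0), until the denominator exceeds 30:
  i=0: a_0=4, p_0 = 4*1 + 0 = 4, q_0 = 4*0 + 1 = 1.
  i=1: a_1=6, p_1 = 6*4 + 1 = 25, q_1 = 6*1 + 0 = 6.
  i=2: a_2=1, p_2 = 1*25 + 4 = 29, q_2 = 1*6 + 1 = 7.
  i=3: a_3=1, p_3 = 1*29 + 25 = 54, q_3 = 1*7 + 6 = 13.
  i=4: a_4=2, p_4 = 2*54 + 29 = 137, q_4 = 2*13 + 7 = 33.
q_4 = 33 > 30, so the last convergent with denominator <= 30 is p_3/q_3 = 54/13.
The closest fraction with denominator <= 30 is either p_3/q_3 or the intermediate fraction (k*p_3 + p_2)/(k*q_3 + q_2) with the largest k >= 1 whose denominator stays <= 30; these approach x as k grows, and every other convergent or intermediate fraction in range is farther away.
Largest k: floor((30 - q_2)/q_3) = floor((30 - 7)/13) = 1.
That gives (1*54 + 29)/(1*13 + 7) = 83/20.
Compare the errors: |x - 54/13| = |328*13 - 54*79|/(79*13) = 2/1027, and |x - 83/20| = |328*20 - 83*79|/(79*20) = 3/1580.
Cross-multiplying, 3*1027 = 3081 < 3160 = 2*1580, so 3/1580 is smaller: the intermediate fraction 83/20 is closer to x than 54/13.

83/20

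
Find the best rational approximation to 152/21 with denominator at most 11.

29/4

Expand x = 152/21 as a continued fraction with the Euclidean algorithm:
  152 = 7*21 + 5, so a_0 = 7.
  21 = 4*5 + 1, so a_1 = 4.
  5 = 5*1 + 0, so a_2 = 5.
so x = [7; 4, 5].
Convergents (p_i = a_i*p_{i-1} + p_{i-2}, q_i = a_i*q_{i-1} + q_{i-2} with p_{-2}=0, p_{-1}=1, q_{-2}=1, q_{-1}=0), until the denominator exceeds 11:
  i=0: a_0=7, p_0 = 7*1 + 0 = 7, q_0 = 7*0 + 1 = 1.
  i=1: a_1=4, p_1 = 4*7 + 1 = 29, q_1 = 4*1 + 0 = 4.
  i=2: a_2=5, p_2 = 5*29 + 7 = 152, q_2 = 5*4 + 1 = 21.
q_2 = 21 > 11, so the last convergent with denominator <= 11 is p_1/q_1 = 29/4.
The closest fraction with denominator <= 11 is either p_1/q_1 or the intermediate fraction (k*p_1 + p_0)/(k*q_1 + q_0) with the largest k >= 1 whose denominator stays <= 11; these approach x as k grows, and every other convergent or intermediate fraction in range is farther away.
Largest k: floor((11 - q_0)/q_1) = floor((11 - 1)/4) = 2.
That gives (2*29 + 7)/(2*4 + 1) = 65/9.
Compare the errors: |x - 29/4| = |152*4 - 29*21|/(21*4) = 1/84, and |x - 65/9| = |152*9 - 65*21|/(21*9) = 3/189.
Cross-multiplying, 1*189 = 189 < 252 = 3*84, so 1/84 is smaller: the convergent 29/4 is closer to x than 65/9.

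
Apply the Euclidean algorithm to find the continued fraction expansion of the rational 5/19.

Run the Euclidean algorithm on 5 and 19; the successive quotients are the partial quotients a_0, a_1, ... (each step inverts the fractional part left over by the previous one):
  5 = 0*19 + 5, so a_0 = 0.
  19 = 3*5 + 4, so a_1 = 3.
  5 = 1*4 + 1, so a_2 = 1.
  4 = 4*1 + 0, so a_3 = 4.
The remainder reaches 0 after 4 divisions, so the expansion has 4 partial quotients, read off in order.

[0; 3, 1, 4]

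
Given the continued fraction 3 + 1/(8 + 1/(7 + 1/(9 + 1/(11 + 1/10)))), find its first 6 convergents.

Using the convergent recurrence p_i = a_i*p_{i-1} + p_{i-2}, q_i = a_i*q_{i-1} + q_{i-2} with p_{-2}=0, p_{-1}=1, q_{-2}=1, q_{-1}=0:
  i=0: a_0=3, p_0 = 3*1 + 0 = 3, q_0 = 3*0 + 1 = 1.
  i=1: a_1=8, p_1 = 8*3 + 1 = 25, q_1 = 8*1 + 0 = 8.
  i=2: a_2=7, p_2 = 7*25 + 3 = 178, q_2 = 7*8 + 1 = 57.
  i=3: a_3=9, p_3 = 9*178 + 25 = 1627, q_3 = 9*57 + 8 = 521.
  i=4: a_4=11, p_4 = 11*1627 + 178 = 18075, q_4 = 11*521 + 57 = 5788.
  i=5: a_5=10, p_5 = 10*18075 + 1627 = 182377, q_5 = 10*5788 + 521 = 58401.

3/1, 25/8, 178/57, 1627/521, 18075/5788, 182377/58401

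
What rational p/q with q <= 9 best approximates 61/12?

Expand x = 61/12 as a continued fraction with the Euclidean algorithm:
  61 = 5*12 + 1, so a_0 = 5.
  12 = 12*1 + 0, so a_1 = 12.
so x = [5; 12].
Convergents (p_i = a_i*p_{i-1} + p_{i-2}, q_i = a_i*q_{i-1} + q_{i-2} with p_{-2}=0, p_{-1}=1, q_{-2}=1, q_{-1}=0), until the denominator exceeds 9:
  i=0: a_0=5, p_0 = 5*1 + 0 = 5, q_0 = 5*0 + 1 = 1.
  i=1: a_1=12, p_1 = 12*5 + 1 = 61, q_1 = 12*1 + 0 = 12.
q_1 = 12 > 9, so the last convergent with denominator <= 9 is p_0/q_0 = 5/1.
The closest fraction with denominator <= 9 is either p_0/q_0 or the intermediate fraction (k*p_0 + p_{-1})/(k*q_0 + q_{-1}) with the largest k >= 1 whose denominator stays <= 9; these approach x as k grows, and every other convergent or intermediate fraction in range is farther away.
Largest k: floor((9 - q_{-1})/q_0) = floor((9 - 0)/1) = 9 (using the seeds p_{-1} = 1, q_{-1} = 0).
That gives (9*5 + 1)/(9*1 + 0) = 46/9.
Compare the errors: |x - 5/1| = |61*1 - 5*12|/(12*1) = 1/12, and |x - 46/9| = |61*9 - 46*12|/(12*9) = 3/108.
Cross-multiplying, 3*12 = 36 < 108 = 1*108, so 3/108 is smaller: the intermediate fraction 46/9 is closer to x than 5/1.

46/9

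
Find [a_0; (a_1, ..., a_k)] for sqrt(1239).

Write x_i = (sqrt(1239) + m_i)/d_i with (m_0, d_0) = (0, 1). a_0 = floor(sqrt(1239)) = 35, since 35^2 = 1225 <= 1239 < 1296 = 36^2.
Iterate m_{i+1} = d_i*a_i - m_i, d_{i+1} = (1239 - m_{i+1}^2)/d_i, a_{i+1} = floor((a_0 + m_{i+1})/d_{i+1}):
  m_1 = 1*35 - 0 = 35, d_1 = (1239 - 35^2)/1 = 14/1 = 14, a_1 = floor((35 + 35)/14) = 5.
  m_2 = 14*5 - 35 = 35, d_2 = (1239 - 35^2)/14 = 14/14 = 1, a_2 = floor((35 + 35)/1) = 70.
  m_3 = 1*70 - 35 = 35, d_3 = (1239 - 35^2)/1 = 14/1 = 14: (m_3, d_3) = (m_1, d_1) = (35, 14), so from here the quotients repeat a_1, a_2; the period length is 2.
Hence the expansion of sqrt(1239) is a_0 = 35 followed by the repeating block 5, 70 (period 2).

[35; (5, 70)]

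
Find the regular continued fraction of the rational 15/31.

Run the Euclidean algorithm on 15 and 31; the successive quotients are the partial quotients a_0, a_1, ... (each step inverts the fractional part left over by the previous one):
  15 = 0*31 + 15, so a_0 = 0.
  31 = 2*15 + 1, so a_1 = 2.
  15 = 15*1 + 0, so a_2 = 15.
The remainder reaches 0 after 3 divisions, so the expansion has 3 partial quotients, read off in order.

[0; 2, 15]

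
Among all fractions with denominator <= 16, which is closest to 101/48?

21/10

Expand x = 101/48 as a continued fraction with the Euclidean algorithm:
  101 = 2*48 + 5, so a_0 = 2.
  48 = 9*5 + 3, so a_1 = 9.
  5 = 1*3 + 2, so a_2 = 1.
  3 = 1*2 + 1, so a_3 = 1.
  2 = 2*1 + 0, so a_4 = 2.
so x = [2; 9, 1, 1, 2].
Convergents (p_i = a_i*p_{i-1} + p_{i-2}, q_i = a_i*q_{i-1} + q_{i-2} with p_{-2}=0, p_{-1}=1, q_{-2}=1, q_{-1}=0), until the denominator exceeds 16:
  i=0: a_0=2, p_0 = 2*1 + 0 = 2, q_0 = 2*0 + 1 = 1.
  i=1: a_1=9, p_1 = 9*2 + 1 = 19, q_1 = 9*1 + 0 = 9.
  i=2: a_2=1, p_2 = 1*19 + 2 = 21, q_2 = 1*9 + 1 = 10.
  i=3: a_3=1, p_3 = 1*21 + 19 = 40, q_3 = 1*10 + 9 = 19.
q_3 = 19 > 16, so the last convergent with denominator <= 16 is p_2/q_2 = 21/10.
The closest fraction with denominator <= 16 is either p_2/q_2 or the intermediate fraction (k*p_2 + p_1)/(k*q_2 + q_1) with the largest k >= 1 whose denominator stays <= 16; these approach x as k grows, and every other convergent or intermediate fraction in range is farther away.
Largest k: floor((16 - q_1)/q_2) = floor((16 - 9)/10) = 0.
Since k = 0, no intermediate fraction beyond p_2/q_2 has denominator <= 16, so the convergent 21/10 is the closest (its error is |101*10 - 21*48|/(48*10) = 2/480).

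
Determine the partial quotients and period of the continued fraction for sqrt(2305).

Write x_i = (sqrt(2305) + m_i)/d_i with (m_0, d_0) = (0, 1). a_0 = floor(sqrt(2305)) = 48, since 48^2 = 2304 <= 2305 < 2401 = 49^2.
Iterate m_{i+1} = d_i*a_i - m_i, d_{i+1} = (2305 - m_{i+1}^2)/d_i, a_{i+1} = floor((a_0 + m_{i+1})/d_{i+1}):
  m_1 = 1*48 - 0 = 48, d_1 = (2305 - 48^2)/1 = 1/1 = 1, a_1 = floor((48 + 48)/1) = 96.
  m_2 = 1*96 - 48 = 48, d_2 = (2305 - 48^2)/1 = 1/1 = 1: (m_2, d_2) = (m_1, d_1) = (48, 1), so from here the quotient a_1 repeats; the period length is 1.
Hence the expansion of sqrt(2305) is a_0 = 48 followed by the repeating block 96 (period 1).

[48; (96)]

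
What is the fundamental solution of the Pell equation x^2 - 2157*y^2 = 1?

(x, y) = (82139999, 1768600)

First expand sqrt(2157) as a continued fraction. With x_i = (sqrt(2157) + m_i)/d_i and (m_0, d_0) = (0, 1): a_0 = floor(sqrt(2157)) = 46, since 46^2 = 2116 <= 2157 < 2209 = 47^2.
Iterate m_{i+1} = d_i*a_i - m_i, d_{i+1} = (2157 - m_{i+1}^2)/d_i, a_{i+1} = floor((a_0 + m_{i+1})/d_{i+1}):
  m_1 = 1*46 - 0 = 46, d_1 = (2157 - 46^2)/1 = 41/1 = 41, a_1 = floor((46 + 46)/41) = 2.
  m_2 = 41*2 - 46 = 36, d_2 = (2157 - 36^2)/41 = 861/41 = 21, a_2 = floor((46 + 36)/21) = 3.
  m_3 = 21*3 - 36 = 27, d_3 = (2157 - 27^2)/21 = 1428/21 = 68, a_3 = floor((46 + 27)/68) = 1.
  m_4 = 68*1 - 27 = 41, d_4 = (2157 - 41^2)/68 = 476/68 = 7, a_4 = floor((46 + 41)/7) = 12.
  m_5 = 7*12 - 41 = 43, d_5 = (2157 - 43^2)/7 = 308/7 = 44, a_5 = floor((46 + 43)/44) = 2.
  m_6 = 44*2 - 43 = 45, d_6 = (2157 - 45^2)/44 = 132/44 = 3, a_6 = floor((46 + 45)/3) = 30.
  m_7 = 3*30 - 45 = 45, d_7 = (2157 - 45^2)/3 = 132/3 = 44, a_7 = floor((46 + 45)/44) = 2.
  m_8 = 44*2 - 45 = 43, d_8 = (2157 - 43^2)/44 = 308/44 = 7, a_8 = floor((46 + 43)/7) = 12.
  m_9 = 7*12 - 43 = 41, d_9 = (2157 - 41^2)/7 = 476/7 = 68, a_9 = floor((46 + 41)/68) = 1.
  m_10 = 68*1 - 41 = 27, d_10 = (2157 - 27^2)/68 = 1428/68 = 21, a_10 = floor((46 + 27)/21) = 3.
  m_11 = 21*3 - 27 = 36, d_11 = (2157 - 36^2)/21 = 861/21 = 41, a_11 = floor((46 + 36)/41) = 2.
  m_12 = 41*2 - 36 = 46, d_12 = (2157 - 46^2)/41 = 41/41 = 1, a_12 = floor((46 + 46)/1) = 92.
  m_13 = 1*92 - 46 = 46, d_13 = (2157 - 46^2)/1 = 41/1 = 41: (m_13, d_13) = (m_1, d_1) = (46, 41), so from here the quotients repeat a_1, ..., a_12; the period length is 12.
So sqrt(2157) = [46; (2, 3, 1, 12, 2, 30, 2, 12, 1, 3, 2, 92)] with period length k = 12.
k is even, so the fundamental solution of x^2 - 2157y^2 = 1 is (p_{k-1}, q_{k-1}) = (p_11, q_11); compute convergents through index 11.
Convergents (p_i = a_i*p_{i-1} + p_{i-2}, q_i = a_i*q_{i-1} + q_{i-2} with p_{-2}=0, p_{-1}=1, q_{-2}=1, q_{-1}=0):
  i=0: a_0=46, p_0 = 46*1 + 0 = 46, q_0 = 46*0 + 1 = 1.
  i=1: a_1=2, p_1 = 2*46 + 1 = 93, q_1 = 2*1 + 0 = 2.
  i=2: a_2=3, p_2 = 3*93 + 46 = 325, q_2 = 3*2 + 1 = 7.
  i=3: a_3=1, p_3 = 1*325 + 93 = 418, q_3 = 1*7 + 2 = 9.
  i=4: a_4=12, p_4 = 12*418 + 325 = 5341, q_4 = 12*9 + 7 = 115.
  i=5: a_5=2, p_5 = 2*5341 + 418 = 11100, q_5 = 2*115 + 9 = 239.
  i=6: a_6=30, p_6 = 30*11100 + 5341 = 338341, q_6 = 30*239 + 115 = 7285.
  i=7: a_7=2, p_7 = 2*338341 + 11100 = 687782, q_7 = 2*7285 + 239 = 14809.
  i=8: a_8=12, p_8 = 12*687782 + 338341 = 8591725, q_8 = 12*14809 + 7285 = 184993.
  i=9: a_9=1, p_9 = 1*8591725 + 687782 = 9279507, q_9 = 1*184993 + 14809 = 199802.
  i=10: a_10=3, p_10 = 3*9279507 + 8591725 = 36430246, q_10 = 3*199802 + 184993 = 784399.
  i=11: a_11=2, p_11 = 2*36430246 + 9279507 = 82139999, q_11 = 2*784399 + 199802 = 1768600.
Check: 82139999^2 - 2157*1768600^2 = 6746979435720001 - 6746979435720000 = 1, so (x, y) = (82139999, 1768600) solves the equation, and by the theorem it is the least positive solution.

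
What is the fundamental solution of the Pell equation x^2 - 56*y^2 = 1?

First expand sqrt(56) as a continued fraction. With x_i = (sqrt(56) + m_i)/d_i and (m_0, d_0) = (0, 1): a_0 = floor(sqrt(56)) = 7, since 7^2 = 49 <= 56 < 64 = 8^2.
Iterate m_{i+1} = d_i*a_i - m_i, d_{i+1} = (56 - m_{i+1}^2)/d_i, a_{i+1} = floor((a_0 + m_{i+1})/d_{i+1}):
  m_1 = 1*7 - 0 = 7, d_1 = (56 - 7^2)/1 = 7/1 = 7, a_1 = floor((7 + 7)/7) = 2.
  m_2 = 7*2 - 7 = 7, d_2 = (56 - 7^2)/7 = 7/7 = 1, a_2 = floor((7 + 7)/1) = 14.
  m_3 = 1*14 - 7 = 7, d_3 = (56 - 7^2)/1 = 7/1 = 7: (m_3, d_3) = (m_1, d_1) = (7, 7), so from here the quotients repeat a_1, a_2; the period length is 2.
So sqrt(56) = [7; (2, 14)] with period length k = 2.
k is even, so the fundamental solution of x^2 - 56y^2 = 1 is (p_{k-1}, q_{k-1}) = (p_1, q_1); compute convergents through index 1.
Convergents (p_i = a_i*p_{i-1} + p_{i-2}, q_i = a_i*q_{i-1} + q_{i-2} with p_{-2}=0, p_{-1}=1, q_{-2}=1, q_{-1}=0):
  i=0: a_0=7, p_0 = 7*1 + 0 = 7, q_0 = 7*0 + 1 = 1.
  i=1: a_1=2, p_1 = 2*7 + 1 = 15, q_1 = 2*1 + 0 = 2.
Check: 15^2 - 56*2^2 = 225 - 224 = 1, so (x, y) = (15, 2) solves the equation, and by the theorem it is the least positive solution.

(x, y) = (15, 2)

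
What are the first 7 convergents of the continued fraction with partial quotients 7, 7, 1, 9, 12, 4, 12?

7/1, 50/7, 57/8, 563/79, 6813/956, 27815/3903, 340593/47792

Using the convergent recurrence p_i = a_i*p_{i-1} + p_{i-2}, q_i = a_i*q_{i-1} + q_{i-2} with p_{-2}=0, p_{-1}=1, q_{-2}=1, q_{-1}=0:
  i=0: a_0=7, p_0 = 7*1 + 0 = 7, q_0 = 7*0 + 1 = 1.
  i=1: a_1=7, p_1 = 7*7 + 1 = 50, q_1 = 7*1 + 0 = 7.
  i=2: a_2=1, p_2 = 1*50 + 7 = 57, q_2 = 1*7 + 1 = 8.
  i=3: a_3=9, p_3 = 9*57 + 50 = 563, q_3 = 9*8 + 7 = 79.
  i=4: a_4=12, p_4 = 12*563 + 57 = 6813, q_4 = 12*79 + 8 = 956.
  i=5: a_5=4, p_5 = 4*6813 + 563 = 27815, q_5 = 4*956 + 79 = 3903.
  i=6: a_6=12, p_6 = 12*27815 + 6813 = 340593, q_6 = 12*3903 + 956 = 47792.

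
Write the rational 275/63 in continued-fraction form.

[4; 2, 1, 2, 1, 5]

Run the Euclidean algorithm on 275 and 63; the successive quotients are the partial quotients a_0, a_1, ... (each step inverts the fractional part left over by the previous one):
  275 = 4*63 + 23, so a_0 = 4.
  63 = 2*23 + 17, so a_1 = 2.
  23 = 1*17 + 6, so a_2 = 1.
  17 = 2*6 + 5, so a_3 = 2.
  6 = 1*5 + 1, so a_4 = 1.
  5 = 5*1 + 0, so a_5 = 5.
The remainder reaches 0 after 6 divisions, so the expansion has 6 partial quotients, read off in order.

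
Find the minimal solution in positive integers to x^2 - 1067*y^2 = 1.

First expand sqrt(1067) as a continued fraction. With x_i = (sqrt(1067) + m_i)/d_i and (m_0, d_0) = (0, 1): a_0 = floor(sqrt(1067)) = 32, since 32^2 = 1024 <= 1067 < 1089 = 33^2.
Iterate m_{i+1} = d_i*a_i - m_i, d_{i+1} = (1067 - m_{i+1}^2)/d_i, a_{i+1} = floor((a_0 + m_{i+1})/d_{i+1}):
  m_1 = 1*32 - 0 = 32, d_1 = (1067 - 32^2)/1 = 43/1 = 43, a_1 = floor((32 + 32)/43) = 1.
  m_2 = 43*1 - 32 = 11, d_2 = (1067 - 11^2)/43 = 946/43 = 22, a_2 = floor((32 + 11)/22) = 1.
  m_3 = 22*1 - 11 = 11, d_3 = (1067 - 11^2)/22 = 946/22 = 43, a_3 = floor((32 + 11)/43) = 1.
  m_4 = 43*1 - 11 = 32, d_4 = (1067 - 32^2)/43 = 43/43 = 1, a_4 = floor((32 + 32)/1) = 64.
  m_5 = 1*64 - 32 = 32, d_5 = (1067 - 32^2)/1 = 43/1 = 43: (m_5, d_5) = (m_1, d_1) = (32, 43), so from here the quotients repeat a_1, ..., a_4; the period length is 4.
So sqrt(1067) = [32; (1, 1, 1, 64)] with period length k = 4.
k is even, so the fundamental solution of x^2 - 1067y^2 = 1 is (p_{k-1}, q_{k-1}) = (p_3, q_3); compute convergents through index 3.
Convergents (p_i = a_i*p_{i-1} + p_{i-2}, q_i = a_i*q_{i-1} + q_{i-2} with p_{-2}=0, p_{-1}=1, q_{-2}=1, q_{-1}=0):
  i=0: a_0=32, p_0 = 32*1 + 0 = 32, q_0 = 32*0 + 1 = 1.
  i=1: a_1=1, p_1 = 1*32 + 1 = 33, q_1 = 1*1 + 0 = 1.
  i=2: a_2=1, p_2 = 1*33 + 32 = 65, q_2 = 1*1 + 1 = 2.
  i=3: a_3=1, p_3 = 1*65 + 33 = 98, q_3 = 1*2 + 1 = 3.
Check: 98^2 - 1067*3^2 = 9604 - 9603 = 1, so (x, y) = (98, 3) solves the equation, and by the theorem it is the least positive solution.

(x, y) = (98, 3)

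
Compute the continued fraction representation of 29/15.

Run the Euclidean algorithm on 29 and 15; the successive quotients are the partial quotients a_0, a_1, ... (each step inverts the fractional part left over by the previous one):
  29 = 1*15 + 14, so a_0 = 1.
  15 = 1*14 + 1, so a_1 = 1.
  14 = 14*1 + 0, so a_2 = 14.
The remainder reaches 0 after 3 divisions, so the expansion has 3 partial quotients, read off in order.

[1; 1, 14]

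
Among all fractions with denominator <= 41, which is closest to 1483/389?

61/16

Expand x = 1483/389 as a continued fraction with the Euclidean algorithm:
  1483 = 3*389 + 316, so a_0 = 3.
  389 = 1*316 + 73, so a_1 = 1.
  316 = 4*73 + 24, so a_2 = 4.
  73 = 3*24 + 1, so a_3 = 3.
  24 = 24*1 + 0, so a_4 = 24.
so x = [3; 1, 4, 3, 24].
Convergents (p_i = a_i*p_{i-1} + p_{i-2}, q_i = a_i*q_{i-1} + q_{i-2} with p_{-2}=0, p_{-1}=1, q_{-2}=1, q_{-1}=0), until the denominator exceeds 41:
  i=0: a_0=3, p_0 = 3*1 + 0 = 3, q_0 = 3*0 + 1 = 1.
  i=1: a_1=1, p_1 = 1*3 + 1 = 4, q_1 = 1*1 + 0 = 1.
  i=2: a_2=4, p_2 = 4*4 + 3 = 19, q_2 = 4*1 + 1 = 5.
  i=3: a_3=3, p_3 = 3*19 + 4 = 61, q_3 = 3*5 + 1 = 16.
  i=4: a_4=24, p_4 = 24*61 + 19 = 1483, q_4 = 24*16 + 5 = 389.
q_4 = 389 > 41, so the last convergent with denominator <= 41 is p_3/q_3 = 61/16.
The closest fraction with denominator <= 41 is either p_3/q_3 or the intermediate fraction (k*p_3 + p_2)/(k*q_3 + q_2) with the largest k >= 1 whose denominator stays <= 41; these approach x as k grows, and every other convergent or intermediate fraction in range is farther away.
Largest k: floor((41 - q_2)/q_3) = floor((41 - 5)/16) = 2.
That gives (2*61 + 19)/(2*16 + 5) = 141/37.
Compare the errors: |x - 61/16| = |1483*16 - 61*389|/(389*16) = 1/6224, and |x - 141/37| = |1483*37 - 141*389|/(389*37) = 22/14393.
Cross-multiplying, 1*14393 = 14393 < 136928 = 22*6224, so 1/6224 is smaller: the convergent 61/16 is closer to x than 141/37.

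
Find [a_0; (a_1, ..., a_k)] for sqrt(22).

Write x_i = (sqrt(22) + m_i)/d_i with (m_0, d_0) = (0, 1). a_0 = floor(sqrt(22)) = 4, since 4^2 = 16 <= 22 < 25 = 5^2.
Iterate m_{i+1} = d_i*a_i - m_i, d_{i+1} = (22 - m_{i+1}^2)/d_i, a_{i+1} = floor((a_0 + m_{i+1})/d_{i+1}):
  m_1 = 1*4 - 0 = 4, d_1 = (22 - 4^2)/1 = 6/1 = 6, a_1 = floor((4 + 4)/6) = 1.
  m_2 = 6*1 - 4 = 2, d_2 = (22 - 2^2)/6 = 18/6 = 3, a_2 = floor((4 + 2)/3) = 2.
  m_3 = 3*2 - 2 = 4, d_3 = (22 - 4^2)/3 = 6/3 = 2, a_3 = floor((4 + 4)/2) = 4.
  m_4 = 2*4 - 4 = 4, d_4 = (22 - 4^2)/2 = 6/2 = 3, a_4 = floor((4 + 4)/3) = 2.
  m_5 = 3*2 - 4 = 2, d_5 = (22 - 2^2)/3 = 18/3 = 6, a_5 = floor((4 + 2)/6) = 1.
  m_6 = 6*1 - 2 = 4, d_6 = (22 - 4^2)/6 = 6/6 = 1, a_6 = floor((4 + 4)/1) = 8.
  m_7 = 1*8 - 4 = 4, d_7 = (22 - 4^2)/1 = 6/1 = 6: (m_7, d_7) = (m_1, d_1) = (4, 6), so from here the quotients repeat a_1, ..., a_6; the period length is 6.
Hence the expansion of sqrt(22) is a_0 = 4 followed by the repeating block 1, 2, 4, 2, 1, 8 (period 6).

[4; (1, 2, 4, 2, 1, 8)]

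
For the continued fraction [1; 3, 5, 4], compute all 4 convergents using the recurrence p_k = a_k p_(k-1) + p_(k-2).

1/1, 4/3, 21/16, 88/67

Using the convergent recurrence p_i = a_i*p_{i-1} + p_{i-2}, q_i = a_i*q_{i-1} + q_{i-2} with p_{-2}=0, p_{-1}=1, q_{-2}=1, q_{-1}=0:
  i=0: a_0=1, p_0 = 1*1 + 0 = 1, q_0 = 1*0 + 1 = 1.
  i=1: a_1=3, p_1 = 3*1 + 1 = 4, q_1 = 3*1 + 0 = 3.
  i=2: a_2=5, p_2 = 5*4 + 1 = 21, q_2 = 5*3 + 1 = 16.
  i=3: a_3=4, p_3 = 4*21 + 4 = 88, q_3 = 4*16 + 3 = 67.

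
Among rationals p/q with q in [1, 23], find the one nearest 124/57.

37/17

Expand x = 124/57 as a continued fraction with the Euclidean algorithm:
  124 = 2*57 + 10, so a_0 = 2.
  57 = 5*10 + 7, so a_1 = 5.
  10 = 1*7 + 3, so a_2 = 1.
  7 = 2*3 + 1, so a_3 = 2.
  3 = 3*1 + 0, so a_4 = 3.
so x = [2; 5, 1, 2, 3].
Convergents (p_i = a_i*p_{i-1} + p_{i-2}, q_i = a_i*q_{i-1} + q_{i-2} with p_{-2}=0, p_{-1}=1, q_{-2}=1, q_{-1}=0), until the denominator exceeds 23:
  i=0: a_0=2, p_0 = 2*1 + 0 = 2, q_0 = 2*0 + 1 = 1.
  i=1: a_1=5, p_1 = 5*2 + 1 = 11, q_1 = 5*1 + 0 = 5.
  i=2: a_2=1, p_2 = 1*11 + 2 = 13, q_2 = 1*5 + 1 = 6.
  i=3: a_3=2, p_3 = 2*13 + 11 = 37, q_3 = 2*6 + 5 = 17.
  i=4: a_4=3, p_4 = 3*37 + 13 = 124, q_4 = 3*17 + 6 = 57.
q_4 = 57 > 23, so the last convergent with denominator <= 23 is p_3/q_3 = 37/17.
The closest fraction with denominator <= 23 is either p_3/q_3 or the intermediate fraction (k*p_3 + p_2)/(k*q_3 + q_2) with the largest k >= 1 whose denominator stays <= 23; these approach x as k grows, and every other convergent or intermediate fraction in range is farther away.
Largest k: floor((23 - q_2)/q_3) = floor((23 - 6)/17) = 1.
That gives (1*37 + 13)/(1*17 + 6) = 50/23.
Compare the errors: |x - 37/17| = |124*17 - 37*57|/(57*17) = 1/969, and |x - 50/23| = |124*23 - 50*57|/(57*23) = 2/1311.
Cross-multiplying, 1*1311 = 1311 < 1938 = 2*969, so 1/969 is smaller: the convergent 37/17 is closer to x than 50/23.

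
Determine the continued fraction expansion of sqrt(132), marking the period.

Write x_i = (sqrt(132) + m_i)/d_i with (m_0, d_0) = (0, 1). a_0 = floor(sqrt(132)) = 11, since 11^2 = 121 <= 132 < 144 = 12^2.
Iterate m_{i+1} = d_i*a_i - m_i, d_{i+1} = (132 - m_{i+1}^2)/d_i, a_{i+1} = floor((a_0 + m_{i+1})/d_{i+1}):
  m_1 = 1*11 - 0 = 11, d_1 = (132 - 11^2)/1 = 11/1 = 11, a_1 = floor((11 + 11)/11) = 2.
  m_2 = 11*2 - 11 = 11, d_2 = (132 - 11^2)/11 = 11/11 = 1, a_2 = floor((11 + 11)/1) = 22.
  m_3 = 1*22 - 11 = 11, d_3 = (132 - 11^2)/1 = 11/1 = 11: (m_3, d_3) = (m_1, d_1) = (11, 11), so from here the quotients repeat a_1, a_2; the period length is 2.
Hence the expansion of sqrt(132) is a_0 = 11 followed by the repeating block 2, 22 (period 2).

[11; (2, 22)]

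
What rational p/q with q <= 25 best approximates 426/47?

Expand x = 426/47 as a continued fraction with the Euclidean algorithm:
  426 = 9*47 + 3, so a_0 = 9.
  47 = 15*3 + 2, so a_1 = 15.
  3 = 1*2 + 1, so a_2 = 1.
  2 = 2*1 + 0, so a_3 = 2.
so x = [9; 15, 1, 2].
Convergents (p_i = a_i*p_{i-1} + p_{i-2}, q_i = a_i*q_{i-1} + q_{i-2} with p_{-2}=0, p_{-1}=1, q_{-2}=1, q_{-1}=0), until the denominator exceeds 25:
  i=0: a_0=9, p_0 = 9*1 + 0 = 9, q_0 = 9*0 + 1 = 1.
  i=1: a_1=15, p_1 = 15*9 + 1 = 136, q_1 = 15*1 + 0 = 15.
  i=2: a_2=1, p_2 = 1*136 + 9 = 145, q_2 = 1*15 + 1 = 16.
  i=3: a_3=2, p_3 = 2*145 + 136 = 426, q_3 = 2*16 + 15 = 47.
q_3 = 47 > 25, so the last convergent with denominator <= 25 is p_2/q_2 = 145/16.
The closest fraction with denominator <= 25 is either p_2/q_2 or the intermediate fraction (k*p_2 + p_1)/(k*q_2 + q_1) with the largest k >= 1 whose denominator stays <= 25; these approach x as k grows, and every other convergent or intermediate fraction in range is farther away.
Largest k: floor((25 - q_1)/q_2) = floor((25 - 15)/16) = 0.
Since k = 0, no intermediate fraction beyond p_2/q_2 has denominator <= 25, so the convergent 145/16 is the closest (its error is |426*16 - 145*47|/(47*16) = 1/752).

145/16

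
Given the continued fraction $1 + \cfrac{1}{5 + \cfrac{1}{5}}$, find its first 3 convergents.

1/1, 6/5, 31/26

Using the convergent recurrence p_i = a_i*p_{i-1} + p_{i-2}, q_i = a_i*q_{i-1} + q_{i-2} with p_{-2}=0, p_{-1}=1, q_{-2}=1, q_{-1}=0:
  i=0: a_0=1, p_0 = 1*1 + 0 = 1, q_0 = 1*0 + 1 = 1.
  i=1: a_1=5, p_1 = 5*1 + 1 = 6, q_1 = 5*1 + 0 = 5.
  i=2: a_2=5, p_2 = 5*6 + 1 = 31, q_2 = 5*5 + 1 = 26.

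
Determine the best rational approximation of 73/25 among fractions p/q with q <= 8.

Expand x = 73/25 as a continued fraction with the Euclidean algorithm:
  73 = 2*25 + 23, so a_0 = 2.
  25 = 1*23 + 2, so a_1 = 1.
  23 = 11*2 + 1, so a_2 = 11.
  2 = 2*1 + 0, so a_3 = 2.
so x = [2; 1, 11, 2].
Convergents (p_i = a_i*p_{i-1} + p_{i-2}, q_i = a_i*q_{i-1} + q_{i-2} with p_{-2}=0, p_{-1}=1, q_{-2}=1, q_{-1}=0), until the denominator exceeds 8:
  i=0: a_0=2, p_0 = 2*1 + 0 = 2, q_0 = 2*0 + 1 = 1.
  i=1: a_1=1, p_1 = 1*2 + 1 = 3, q_1 = 1*1 + 0 = 1.
  i=2: a_2=11, p_2 = 11*3 + 2 = 35, q_2 = 11*1 + 1 = 12.
q_2 = 12 > 8, so the last convergent with denominator <= 8 is p_1/q_1 = 3/1.
The closest fraction with denominator <= 8 is either p_1/q_1 or the intermediate fraction (k*p_1 + p_0)/(k*q_1 + q_0) with the largest k >= 1 whose denominator stays <= 8; these approach x as k grows, and every other convergent or intermediate fraction in range is farther away.
Largest k: floor((8 - q_0)/q_1) = floor((8 - 1)/1) = 7.
That gives (7*3 + 2)/(7*1 + 1) = 23/8.
Compare the errors: |x - 3/1| = |73*1 - 3*25|/(25*1) = 2/25, and |x - 23/8| = |73*8 - 23*25|/(25*8) = 9/200.
Cross-multiplying, 9*25 = 225 < 400 = 2*200, so 9/200 is smaller: the intermediate fraction 23/8 is closer to x than 3/1.

23/8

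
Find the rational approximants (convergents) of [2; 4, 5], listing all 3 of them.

Using the convergent recurrence p_i = a_i*p_{i-1} + p_{i-2}, q_i = a_i*q_{i-1} + q_{i-2} with p_{-2}=0, p_{-1}=1, q_{-2}=1, q_{-1}=0:
  i=0: a_0=2, p_0 = 2*1 + 0 = 2, q_0 = 2*0 + 1 = 1.
  i=1: a_1=4, p_1 = 4*2 + 1 = 9, q_1 = 4*1 + 0 = 4.
  i=2: a_2=5, p_2 = 5*9 + 2 = 47, q_2 = 5*4 + 1 = 21.

2/1, 9/4, 47/21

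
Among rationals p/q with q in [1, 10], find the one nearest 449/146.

31/10

Expand x = 449/146 as a continued fraction with the Euclidean algorithm:
  449 = 3*146 + 11, so a_0 = 3.
  146 = 13*11 + 3, so a_1 = 13.
  11 = 3*3 + 2, so a_2 = 3.
  3 = 1*2 + 1, so a_3 = 1.
  2 = 2*1 + 0, so a_4 = 2.
so x = [3; 13, 3, 1, 2].
Convergents (p_i = a_i*p_{i-1} + p_{i-2}, q_i = a_i*q_{i-1} + q_{i-2} with p_{-2}=0, p_{-1}=1, q_{-2}=1, q_{-1}=0), until the denominator exceeds 10:
  i=0: a_0=3, p_0 = 3*1 + 0 = 3, q_0 = 3*0 + 1 = 1.
  i=1: a_1=13, p_1 = 13*3 + 1 = 40, q_1 = 13*1 + 0 = 13.
q_1 = 13 > 10, so the last convergent with denominator <= 10 is p_0/q_0 = 3/1.
The closest fraction with denominator <= 10 is either p_0/q_0 or the intermediate fraction (k*p_0 + p_{-1})/(k*q_0 + q_{-1}) with the largest k >= 1 whose denominator stays <= 10; these approach x as k grows, and every other convergent or intermediate fraction in range is farther away.
Largest k: floor((10 - q_{-1})/q_0) = floor((10 - 0)/1) = 10 (using the seeds p_{-1} = 1, q_{-1} = 0).
That gives (10*3 + 1)/(10*1 + 0) = 31/10.
Compare the errors: |x - 3/1| = |449*1 - 3*146|/(146*1) = 11/146, and |x - 31/10| = |449*10 - 31*146|/(146*10) = 36/1460.
Cross-multiplying, 36*146 = 5256 < 16060 = 11*1460, so 36/1460 is smaller: the intermediate fraction 31/10 is closer to x than 3/1.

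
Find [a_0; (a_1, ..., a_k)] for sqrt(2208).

Write x_i = (sqrt(2208) + m_i)/d_i with (m_0, d_0) = (0, 1). a_0 = floor(sqrt(2208)) = 46, since 46^2 = 2116 <= 2208 < 2209 = 47^2.
Iterate m_{i+1} = d_i*a_i - m_i, d_{i+1} = (2208 - m_{i+1}^2)/d_i, a_{i+1} = floor((a_0 + m_{i+1})/d_{i+1}):
  m_1 = 1*46 - 0 = 46, d_1 = (2208 - 46^2)/1 = 92/1 = 92, a_1 = floor((46 + 46)/92) = 1.
  m_2 = 92*1 - 46 = 46, d_2 = (2208 - 46^2)/92 = 92/92 = 1, a_2 = floor((46 + 46)/1) = 92.
  m_3 = 1*92 - 46 = 46, d_3 = (2208 - 46^2)/1 = 92/1 = 92: (m_3, d_3) = (m_1, d_1) = (46, 92), so from here the quotients repeat a_1, a_2; the period length is 2.
Hence the expansion of sqrt(2208) is a_0 = 46 followed by the repeating block 1, 92 (period 2).

[46; (1, 92)]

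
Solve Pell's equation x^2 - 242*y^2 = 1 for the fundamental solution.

First expand sqrt(242) as a continued fraction. With x_i = (sqrt(242) + m_i)/d_i and (m_0, d_0) = (0, 1): a_0 = floor(sqrt(242)) = 15, since 15^2 = 225 <= 242 < 256 = 16^2.
Iterate m_{i+1} = d_i*a_i - m_i, d_{i+1} = (242 - m_{i+1}^2)/d_i, a_{i+1} = floor((a_0 + m_{i+1})/d_{i+1}):
  m_1 = 1*15 - 0 = 15, d_1 = (242 - 15^2)/1 = 17/1 = 17, a_1 = floor((15 + 15)/17) = 1.
  m_2 = 17*1 - 15 = 2, d_2 = (242 - 2^2)/17 = 238/17 = 14, a_2 = floor((15 + 2)/14) = 1.
  m_3 = 14*1 - 2 = 12, d_3 = (242 - 12^2)/14 = 98/14 = 7, a_3 = floor((15 + 12)/7) = 3.
  m_4 = 7*3 - 12 = 9, d_4 = (242 - 9^2)/7 = 161/7 = 23, a_4 = floor((15 + 9)/23) = 1.
  m_5 = 23*1 - 9 = 14, d_5 = (242 - 14^2)/23 = 46/23 = 2, a_5 = floor((15 + 14)/2) = 14.
  m_6 = 2*14 - 14 = 14, d_6 = (242 - 14^2)/2 = 46/2 = 23, a_6 = floor((15 + 14)/23) = 1.
  m_7 = 23*1 - 14 = 9, d_7 = (242 - 9^2)/23 = 161/23 = 7, a_7 = floor((15 + 9)/7) = 3.
  m_8 = 7*3 - 9 = 12, d_8 = (242 - 12^2)/7 = 98/7 = 14, a_8 = floor((15 + 12)/14) = 1.
  m_9 = 14*1 - 12 = 2, d_9 = (242 - 2^2)/14 = 238/14 = 17, a_9 = floor((15 + 2)/17) = 1.
  m_10 = 17*1 - 2 = 15, d_10 = (242 - 15^2)/17 = 17/17 = 1, a_10 = floor((15 + 15)/1) = 30.
  m_11 = 1*30 - 15 = 15, d_11 = (242 - 15^2)/1 = 17/1 = 17: (m_11, d_11) = (m_1, d_1) = (15, 17), so from here the quotients repeat a_1, ..., a_10; the period length is 10.
So sqrt(242) = [15; (1, 1, 3, 1, 14, 1, 3, 1, 1, 30)] with period length k = 10.
k is even, so the fundamental solution of x^2 - 242y^2 = 1 is (p_{k-1}, q_{k-1}) = (p_9, q_9); compute convergents through index 9.
Convergents (p_i = a_i*p_{i-1} + p_{i-2}, q_i = a_i*q_{i-1} + q_{i-2} with p_{-2}=0, p_{-1}=1, q_{-2}=1, q_{-1}=0):
  i=0: a_0=15, p_0 = 15*1 + 0 = 15, q_0 = 15*0 + 1 = 1.
  i=1: a_1=1, p_1 = 1*15 + 1 = 16, q_1 = 1*1 + 0 = 1.
  i=2: a_2=1, p_2 = 1*16 + 15 = 31, q_2 = 1*1 + 1 = 2.
  i=3: a_3=3, p_3 = 3*31 + 16 = 109, q_3 = 3*2 + 1 = 7.
  i=4: a_4=1, p_4 = 1*109 + 31 = 140, q_4 = 1*7 + 2 = 9.
  i=5: a_5=14, p_5 = 14*140 + 109 = 2069, q_5 = 14*9 + 7 = 133.
  i=6: a_6=1, p_6 = 1*2069 + 140 = 2209, q_6 = 1*133 + 9 = 142.
  i=7: a_7=3, p_7 = 3*2209 + 2069 = 8696, q_7 = 3*142 + 133 = 559.
  i=8: a_8=1, p_8 = 1*8696 + 2209 = 10905, q_8 = 1*559 + 142 = 701.
  i=9: a_9=1, p_9 = 1*10905 + 8696 = 19601, q_9 = 1*701 + 559 = 1260.
Check: 19601^2 - 242*1260^2 = 384199201 - 384199200 = 1, so (x, y) = (19601, 1260) solves the equation, and by the theorem it is the least positive solution.

(x, y) = (19601, 1260)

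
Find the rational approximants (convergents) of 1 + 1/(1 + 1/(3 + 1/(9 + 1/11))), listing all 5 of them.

1/1, 2/1, 7/4, 65/37, 722/411

Using the convergent recurrence p_i = a_i*p_{i-1} + p_{i-2}, q_i = a_i*q_{i-1} + q_{i-2} with p_{-2}=0, p_{-1}=1, q_{-2}=1, q_{-1}=0:
  i=0: a_0=1, p_0 = 1*1 + 0 = 1, q_0 = 1*0 + 1 = 1.
  i=1: a_1=1, p_1 = 1*1 + 1 = 2, q_1 = 1*1 + 0 = 1.
  i=2: a_2=3, p_2 = 3*2 + 1 = 7, q_2 = 3*1 + 1 = 4.
  i=3: a_3=9, p_3 = 9*7 + 2 = 65, q_3 = 9*4 + 1 = 37.
  i=4: a_4=11, p_4 = 11*65 + 7 = 722, q_4 = 11*37 + 4 = 411.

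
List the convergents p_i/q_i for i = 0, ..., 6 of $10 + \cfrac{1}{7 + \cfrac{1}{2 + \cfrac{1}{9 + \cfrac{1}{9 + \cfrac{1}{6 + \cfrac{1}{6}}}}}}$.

10/1, 71/7, 152/15, 1439/142, 13103/1293, 80057/7900, 493445/48693

Using the convergent recurrence p_i = a_i*p_{i-1} + p_{i-2}, q_i = a_i*q_{i-1} + q_{i-2} with p_{-2}=0, p_{-1}=1, q_{-2}=1, q_{-1}=0:
  i=0: a_0=10, p_0 = 10*1 + 0 = 10, q_0 = 10*0 + 1 = 1.
  i=1: a_1=7, p_1 = 7*10 + 1 = 71, q_1 = 7*1 + 0 = 7.
  i=2: a_2=2, p_2 = 2*71 + 10 = 152, q_2 = 2*7 + 1 = 15.
  i=3: a_3=9, p_3 = 9*152 + 71 = 1439, q_3 = 9*15 + 7 = 142.
  i=4: a_4=9, p_4 = 9*1439 + 152 = 13103, q_4 = 9*142 + 15 = 1293.
  i=5: a_5=6, p_5 = 6*13103 + 1439 = 80057, q_5 = 6*1293 + 142 = 7900.
  i=6: a_6=6, p_6 = 6*80057 + 13103 = 493445, q_6 = 6*7900 + 1293 = 48693.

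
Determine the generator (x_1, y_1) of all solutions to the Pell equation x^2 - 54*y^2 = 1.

(x, y) = (485, 66)

First expand sqrt(54) as a continued fraction. With x_i = (sqrt(54) + m_i)/d_i and (m_0, d_0) = (0, 1): a_0 = floor(sqrt(54)) = 7, since 7^2 = 49 <= 54 < 64 = 8^2.
Iterate m_{i+1} = d_i*a_i - m_i, d_{i+1} = (54 - m_{i+1}^2)/d_i, a_{i+1} = floor((a_0 + m_{i+1})/d_{i+1}):
  m_1 = 1*7 - 0 = 7, d_1 = (54 - 7^2)/1 = 5/1 = 5, a_1 = floor((7 + 7)/5) = 2.
  m_2 = 5*2 - 7 = 3, d_2 = (54 - 3^2)/5 = 45/5 = 9, a_2 = floor((7 + 3)/9) = 1.
  m_3 = 9*1 - 3 = 6, d_3 = (54 - 6^2)/9 = 18/9 = 2, a_3 = floor((7 + 6)/2) = 6.
  m_4 = 2*6 - 6 = 6, d_4 = (54 - 6^2)/2 = 18/2 = 9, a_4 = floor((7 + 6)/9) = 1.
  m_5 = 9*1 - 6 = 3, d_5 = (54 - 3^2)/9 = 45/9 = 5, a_5 = floor((7 + 3)/5) = 2.
  m_6 = 5*2 - 3 = 7, d_6 = (54 - 7^2)/5 = 5/5 = 1, a_6 = floor((7 + 7)/1) = 14.
  m_7 = 1*14 - 7 = 7, d_7 = (54 - 7^2)/1 = 5/1 = 5: (m_7, d_7) = (m_1, d_1) = (7, 5), so from here the quotients repeat a_1, ..., a_6; the period length is 6.
So sqrt(54) = [7; (2, 1, 6, 1, 2, 14)] with period length k = 6.
k is even, so the fundamental solution of x^2 - 54y^2 = 1 is (p_{k-1}, q_{k-1}) = (p_5, q_5); compute convergents through index 5.
Convergents (p_i = a_i*p_{i-1} + p_{i-2}, q_i = a_i*q_{i-1} + q_{i-2} with p_{-2}=0, p_{-1}=1, q_{-2}=1, q_{-1}=0):
  i=0: a_0=7, p_0 = 7*1 + 0 = 7, q_0 = 7*0 + 1 = 1.
  i=1: a_1=2, p_1 = 2*7 + 1 = 15, q_1 = 2*1 + 0 = 2.
  i=2: a_2=1, p_2 = 1*15 + 7 = 22, q_2 = 1*2 + 1 = 3.
  i=3: a_3=6, p_3 = 6*22 + 15 = 147, q_3 = 6*3 + 2 = 20.
  i=4: a_4=1, p_4 = 1*147 + 22 = 169, q_4 = 1*20 + 3 = 23.
  i=5: a_5=2, p_5 = 2*169 + 147 = 485, q_5 = 2*23 + 20 = 66.
Check: 485^2 - 54*66^2 = 235225 - 235224 = 1, so (x, y) = (485, 66) solves the equation, and by the theorem it is the least positive solution.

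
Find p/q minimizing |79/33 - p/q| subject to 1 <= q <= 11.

12/5

Expand x = 79/33 as a continued fraction with the Euclidean algorithm:
  79 = 2*33 + 13, so a_0 = 2.
  33 = 2*13 + 7, so a_1 = 2.
  13 = 1*7 + 6, so a_2 = 1.
  7 = 1*6 + 1, so a_3 = 1.
  6 = 6*1 + 0, so a_4 = 6.
so x = [2; 2, 1, 1, 6].
Convergents (p_i = a_i*p_{i-1} + p_{i-2}, q_i = a_i*q_{i-1} + q_{i-2} with p_{-2}=0, p_{-1}=1, q_{-2}=1, q_{-1}=0), until the denominator exceeds 11:
  i=0: a_0=2, p_0 = 2*1 + 0 = 2, q_0 = 2*0 + 1 = 1.
  i=1: a_1=2, p_1 = 2*2 + 1 = 5, q_1 = 2*1 + 0 = 2.
  i=2: a_2=1, p_2 = 1*5 + 2 = 7, q_2 = 1*2 + 1 = 3.
  i=3: a_3=1, p_3 = 1*7 + 5 = 12, q_3 = 1*3 + 2 = 5.
  i=4: a_4=6, p_4 = 6*12 + 7 = 79, q_4 = 6*5 + 3 = 33.
q_4 = 33 > 11, so the last convergent with denominator <= 11 is p_3/q_3 = 12/5.
The closest fraction with denominator <= 11 is either p_3/q_3 or the intermediate fraction (k*p_3 + p_2)/(k*q_3 + q_2) with the largest k >= 1 whose denominator stays <= 11; these approach x as k grows, and every other convergent or intermediate fraction in range is farther away.
Largest k: floor((11 - q_2)/q_3) = floor((11 - 3)/5) = 1.
That gives (1*12 + 7)/(1*5 + 3) = 19/8.
Compare the errors: |x - 12/5| = |79*5 - 12*33|/(33*5) = 1/165, and |x - 19/8| = |79*8 - 19*33|/(33*8) = 5/264.
Cross-multiplying, 1*264 = 264 < 825 = 5*165, so 1/165 is smaller: the convergent 12/5 is closer to x than 19/8.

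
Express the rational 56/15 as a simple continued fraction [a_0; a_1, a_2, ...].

Run the Euclidean algorithm on 56 and 15; the successive quotients are the partial quotients a_0, a_1, ... (each step inverts the fractional part left over by the previous one):
  56 = 3*15 + 11, so a_0 = 3.
  15 = 1*11 + 4, so a_1 = 1.
  11 = 2*4 + 3, so a_2 = 2.
  4 = 1*3 + 1, so a_3 = 1.
  3 = 3*1 + 0, so a_4 = 3.
The remainder reaches 0 after 5 divisions, so the expansion has 5 partial quotients, read off in order.

[3; 1, 2, 1, 3]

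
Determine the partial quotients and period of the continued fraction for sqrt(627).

Write x_i = (sqrt(627) + m_i)/d_i with (m_0, d_0) = (0, 1). a_0 = floor(sqrt(627)) = 25, since 25^2 = 625 <= 627 < 676 = 26^2.
Iterate m_{i+1} = d_i*a_i - m_i, d_{i+1} = (627 - m_{i+1}^2)/d_i, a_{i+1} = floor((a_0 + m_{i+1})/d_{i+1}):
  m_1 = 1*25 - 0 = 25, d_1 = (627 - 25^2)/1 = 2/1 = 2, a_1 = floor((25 + 25)/2) = 25.
  m_2 = 2*25 - 25 = 25, d_2 = (627 - 25^2)/2 = 2/2 = 1, a_2 = floor((25 + 25)/1) = 50.
  m_3 = 1*50 - 25 = 25, d_3 = (627 - 25^2)/1 = 2/1 = 2: (m_3, d_3) = (m_1, d_1) = (25, 2), so from here the quotients repeat a_1, a_2; the period length is 2.
Hence the expansion of sqrt(627) is a_0 = 25 followed by the repeating block 25, 50 (period 2).

[25; (25, 50)]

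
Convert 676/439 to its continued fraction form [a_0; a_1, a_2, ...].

[1; 1, 1, 5, 1, 3, 2, 1, 2]

Run the Euclidean algorithm on 676 and 439; the successive quotients are the partial quotients a_0, a_1, ... (each step inverts the fractional part left over by the previous one):
  676 = 1*439 + 237, so a_0 = 1.
  439 = 1*237 + 202, so a_1 = 1.
  237 = 1*202 + 35, so a_2 = 1.
  202 = 5*35 + 27, so a_3 = 5.
  35 = 1*27 + 8, so a_4 = 1.
  27 = 3*8 + 3, so a_5 = 3.
  8 = 2*3 + 2, so a_6 = 2.
  3 = 1*2 + 1, so a_7 = 1.
  2 = 2*1 + 0, so a_8 = 2.
The remainder reaches 0 after 9 divisions, so the expansion has 9 partial quotients, read off in order.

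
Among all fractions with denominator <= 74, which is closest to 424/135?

223/71

Expand x = 424/135 as a continued fraction with the Euclidean algorithm:
  424 = 3*135 + 19, so a_0 = 3.
  135 = 7*19 + 2, so a_1 = 7.
  19 = 9*2 + 1, so a_2 = 9.
  2 = 2*1 + 0, so a_3 = 2.
so x = [3; 7, 9, 2].
Convergents (p_i = a_i*p_{i-1} + p_{i-2}, q_i = a_i*q_{i-1} + q_{i-2} with p_{-2}=0, p_{-1}=1, q_{-2}=1, q_{-1}=0), until the denominator exceeds 74:
  i=0: a_0=3, p_0 = 3*1 + 0 = 3, q_0 = 3*0 + 1 = 1.
  i=1: a_1=7, p_1 = 7*3 + 1 = 22, q_1 = 7*1 + 0 = 7.
  i=2: a_2=9, p_2 = 9*22 + 3 = 201, q_2 = 9*7 + 1 = 64.
  i=3: a_3=2, p_3 = 2*201 + 22 = 424, q_3 = 2*64 + 7 = 135.
q_3 = 135 > 74, so the last convergent with denominator <= 74 is p_2/q_2 = 201/64.
The closest fraction with denominator <= 74 is either p_2/q_2 or the intermediate fraction (k*p_2 + p_1)/(k*q_2 + q_1) with the largest k >= 1 whose denominator stays <= 74; these approach x as k grows, and every other convergent or intermediate fraction in range is farther away.
Largest k: floor((74 - q_1)/q_2) = floor((74 - 7)/64) = 1.
That gives (1*201 + 22)/(1*64 + 7) = 223/71.
Compare the errors: |x - 201/64| = |424*64 - 201*135|/(135*64) = 1/8640, and |x - 223/71| = |424*71 - 223*135|/(135*71) = 1/9585.
Cross-multiplying, 1*8640 = 8640 < 9585 = 1*9585, so 1/9585 is smaller: the intermediate fraction 223/71 is closer to x than 201/64.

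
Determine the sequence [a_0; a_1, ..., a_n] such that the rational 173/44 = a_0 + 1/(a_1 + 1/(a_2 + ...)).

[3; 1, 13, 1, 2]

Run the Euclidean algorithm on 173 and 44; the successive quotients are the partial quotients a_0, a_1, ... (each step inverts the fractional part left over by the previous one):
  173 = 3*44 + 41, so a_0 = 3.
  44 = 1*41 + 3, so a_1 = 1.
  41 = 13*3 + 2, so a_2 = 13.
  3 = 1*2 + 1, so a_3 = 1.
  2 = 2*1 + 0, so a_4 = 2.
The remainder reaches 0 after 5 divisions, so the expansion has 5 partial quotients, read off in order.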